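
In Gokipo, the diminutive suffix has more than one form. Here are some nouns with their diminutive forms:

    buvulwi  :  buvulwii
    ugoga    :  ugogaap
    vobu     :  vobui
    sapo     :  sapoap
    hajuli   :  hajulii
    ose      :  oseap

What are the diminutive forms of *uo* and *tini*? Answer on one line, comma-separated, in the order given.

uoap, tinii

The suffix is conditioned by the last vowel: -i when the last vowel of the stem is a high vowel (*buvulwi*, *vobu*, *hajuli*); -ap when the last vowel of the stem is a non-high vowel (*ugoga*, *sapo*, *ose*).
*uo*: last vowel = /o/, a non-high vowel → -ap → *uoap*.
*tini* — last vowel /i/ (a high vowel) → -i → *tinii*.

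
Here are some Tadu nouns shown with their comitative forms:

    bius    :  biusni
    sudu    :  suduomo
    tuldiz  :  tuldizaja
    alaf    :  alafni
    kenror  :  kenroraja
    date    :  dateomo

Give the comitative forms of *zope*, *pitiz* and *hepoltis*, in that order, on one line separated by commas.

Looking at the final sound of each stem: -ni when the stem ends in a voiceless consonant (*bius*, *alaf*); -aja when the stem ends in a voiced consonant (*tuldiz*, *kenror*); -omo when the stem ends in a vowel (*sudu*, *date*).
Since the final sound of *zope* is /e/ (a vowel), it takes -omo, giving *zopeomo*.
*pitiz* — final sound /z/ (a voiced consonant) → -aja → *pitizaja*.
Since the final sound of *hepoltis* is /s/ (a voiceless consonant), it takes -ni, giving *hepoltisni*.

zopeomo, pitizaja, hepoltisni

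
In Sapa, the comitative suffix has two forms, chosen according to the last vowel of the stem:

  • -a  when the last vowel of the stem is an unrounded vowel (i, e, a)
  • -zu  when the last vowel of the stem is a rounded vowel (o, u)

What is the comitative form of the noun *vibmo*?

The last vowel of *vibmo* is /o/, which is a rounded vowel, so the suffix is -zu, giving *vibmozu*.

vibmozu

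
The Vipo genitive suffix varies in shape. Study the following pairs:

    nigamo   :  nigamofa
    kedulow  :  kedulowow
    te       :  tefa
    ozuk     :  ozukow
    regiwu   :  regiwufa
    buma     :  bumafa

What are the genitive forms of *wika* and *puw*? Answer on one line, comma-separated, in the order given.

The suffix is conditioned by the final sound: -ow when the stem ends in a consonant (*kedulow*, *ozuk*); -fa when the stem ends in a vowel (*nigamo*, *te*, *regiwu*, *buma*).
*wika*: final sound = /a/, a vowel → -fa → *wikafa*.
*puw* — final sound /w/ (a consonant) → -ow → *puwow*.

wikafa, puwow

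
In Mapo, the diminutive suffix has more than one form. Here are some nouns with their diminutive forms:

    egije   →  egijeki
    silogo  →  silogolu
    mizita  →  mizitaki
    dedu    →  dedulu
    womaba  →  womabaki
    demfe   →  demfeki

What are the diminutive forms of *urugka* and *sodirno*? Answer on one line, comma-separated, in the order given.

The suffix is conditioned by the last vowel: -lu when the last vowel of the stem is a rounded vowel (*silogo*, *dedu*); -ki when the last vowel of the stem is an unrounded vowel (*egije*, *mizita*, *womaba*, *demfe*).
*urugka* — last vowel /a/ (an unrounded vowel) → -ki → *urugkaki*.
*sodirno* — last vowel /o/ (a rounded vowel) → -lu → *sodirnolu*.

urugkaki, sodirnolu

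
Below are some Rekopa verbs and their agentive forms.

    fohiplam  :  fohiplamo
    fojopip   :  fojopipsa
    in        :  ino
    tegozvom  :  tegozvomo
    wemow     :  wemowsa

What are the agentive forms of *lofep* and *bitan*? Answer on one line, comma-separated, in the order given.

The pattern is nasality of the final consonant: -o when the stem ends in a nasal (*fohiplam*, *in*, *tegozvom*); -sa when the stem ends in a non-nasal consonant (*fojopip*, *wemow*).
*lofep*: final consonant = /p/, non-nasal → -sa → *lofepsa*.
*bitan*: final consonant = /n/, a nasal → -o → *bitano*.

lofepsa, bitano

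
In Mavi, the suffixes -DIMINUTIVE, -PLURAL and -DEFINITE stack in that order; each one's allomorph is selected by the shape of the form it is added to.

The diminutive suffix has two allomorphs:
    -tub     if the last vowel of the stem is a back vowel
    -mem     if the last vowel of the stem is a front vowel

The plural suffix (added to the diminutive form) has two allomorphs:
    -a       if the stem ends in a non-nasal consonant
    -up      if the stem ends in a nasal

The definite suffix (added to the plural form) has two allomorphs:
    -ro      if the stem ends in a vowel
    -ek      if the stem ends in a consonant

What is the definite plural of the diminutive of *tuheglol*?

*tuheglol*: last vowel = /o/, a back vowel → -tub → *tuhegloltub*.
Since the final consonant of the diminutive form *tuhegloltub* is /b/ (non-nasal), it takes -a, giving *tuhegloltuba*.
The plural form *tuhegloltuba*: final sound = /a/, a vowel → -ro → *tuhegloltubaro*.

tuhegloltubaro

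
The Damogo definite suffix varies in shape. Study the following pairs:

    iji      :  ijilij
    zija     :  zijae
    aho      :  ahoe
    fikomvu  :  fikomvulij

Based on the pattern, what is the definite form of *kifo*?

The suffix is conditioned by the last vowel: -lij when the last vowel of the stem is a high vowel (*iji*, *fikomvu*); -e when the last vowel of the stem is a non-high vowel (*zija*, *aho*).
*kifo* — last vowel /o/ (a non-high vowel) → -e → *kifoe*.

kifoe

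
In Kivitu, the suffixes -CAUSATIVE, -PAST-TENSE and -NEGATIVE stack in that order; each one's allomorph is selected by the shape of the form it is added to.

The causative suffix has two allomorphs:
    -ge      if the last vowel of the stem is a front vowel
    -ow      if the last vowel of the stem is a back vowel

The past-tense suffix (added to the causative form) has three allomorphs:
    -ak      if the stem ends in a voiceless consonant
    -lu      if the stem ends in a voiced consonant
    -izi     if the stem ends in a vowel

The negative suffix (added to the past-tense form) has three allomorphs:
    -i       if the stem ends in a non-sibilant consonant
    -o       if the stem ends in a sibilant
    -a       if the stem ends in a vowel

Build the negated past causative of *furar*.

furarowlua

*furar*: last vowel = /a/, a back vowel → -ow → *furarow*.
The causative form *furarow*: final sound = /w/, a voiced consonant → -lu → *furarowlu*.
The past-tense form *furarowlu* — final sound /u/ (a vowel) → -a → *furarowlua*.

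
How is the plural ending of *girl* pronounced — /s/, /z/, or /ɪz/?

The stem *girl* ends in a voiced non-sibilant sound.
The plural suffix surfaces as /ɪz/ after sibilants, /s/ after other voiceless consonants, and /z/ after other voiced sounds.
So the plural -s on *girl* is pronounced /z/.

/z/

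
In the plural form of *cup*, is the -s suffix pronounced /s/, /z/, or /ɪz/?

The stem *cup* ends in a voiceless non-sibilant consonant.
The plural suffix surfaces as /ɪz/ after sibilants, /s/ after other voiceless consonants, and /z/ after other voiced sounds.
So the plural -s on *cup* is pronounced /s/.

/s/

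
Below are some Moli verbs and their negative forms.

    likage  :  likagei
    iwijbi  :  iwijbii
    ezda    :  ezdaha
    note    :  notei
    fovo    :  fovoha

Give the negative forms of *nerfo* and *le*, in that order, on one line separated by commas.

nerfoha, lei

The pattern is front/back vowel harmony: -i when the last vowel of the stem is a front vowel (*likage*, *iwijbi*, *note*); -ha when the last vowel of the stem is a back vowel (*ezda*, *fovo*).
*nerfo*: last vowel = /o/, a back vowel → -ha → *nerfoha*.
*le*: last vowel = /e/, a front vowel → -i → *lei*.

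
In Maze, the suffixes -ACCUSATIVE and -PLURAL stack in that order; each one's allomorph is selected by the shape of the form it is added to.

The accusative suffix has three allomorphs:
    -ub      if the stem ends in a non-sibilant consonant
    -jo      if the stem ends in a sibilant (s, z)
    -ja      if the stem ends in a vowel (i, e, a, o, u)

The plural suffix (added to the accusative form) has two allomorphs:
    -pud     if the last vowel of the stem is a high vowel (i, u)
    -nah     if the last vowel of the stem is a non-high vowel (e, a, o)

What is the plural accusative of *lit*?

litubpud

The final sound of *lit* is /t/, which is a non-sibilant consonant, so the accusative suffix is -ub, giving *litub*.
The accusative form *litub* — last vowel /u/ (a high vowel) → -pud → *litubpud*.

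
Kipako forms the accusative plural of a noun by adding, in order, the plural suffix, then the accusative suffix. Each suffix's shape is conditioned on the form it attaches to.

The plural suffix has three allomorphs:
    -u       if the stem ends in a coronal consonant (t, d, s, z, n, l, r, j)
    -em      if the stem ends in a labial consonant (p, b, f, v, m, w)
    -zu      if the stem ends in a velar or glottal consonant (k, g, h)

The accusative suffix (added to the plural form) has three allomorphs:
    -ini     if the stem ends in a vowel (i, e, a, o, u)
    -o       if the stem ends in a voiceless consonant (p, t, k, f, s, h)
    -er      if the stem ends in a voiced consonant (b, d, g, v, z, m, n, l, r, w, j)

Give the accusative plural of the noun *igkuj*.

igkujuini

The final consonant of *igkuj* is /j/, which is coronal, so the plural suffix is -u, giving *igkuju*.
The final sound of the plural form *igkuju* is /u/, which is a vowel, so the accusative suffix is -ini, giving *igkujuini*.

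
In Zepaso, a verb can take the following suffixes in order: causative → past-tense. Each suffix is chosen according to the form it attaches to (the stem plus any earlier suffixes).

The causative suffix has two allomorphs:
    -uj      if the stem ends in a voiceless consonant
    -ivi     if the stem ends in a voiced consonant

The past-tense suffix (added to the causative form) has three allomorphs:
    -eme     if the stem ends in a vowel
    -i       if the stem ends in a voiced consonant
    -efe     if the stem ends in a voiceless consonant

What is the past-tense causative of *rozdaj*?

rozdajivieme

The final consonant of *rozdaj* is /j/, which is voiced, so the causative suffix is -ivi, giving *rozdajivi*.
The final sound of the causative form *rozdajivi* is /i/, which is a vowel, so the past-tense suffix is -eme, giving *rozdajivieme*.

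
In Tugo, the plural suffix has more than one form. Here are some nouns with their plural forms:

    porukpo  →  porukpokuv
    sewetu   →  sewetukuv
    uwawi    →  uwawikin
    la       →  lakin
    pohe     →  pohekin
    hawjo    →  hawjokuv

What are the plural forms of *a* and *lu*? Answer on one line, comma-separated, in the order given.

The suffix is conditioned by the last vowel: -kuv when the last vowel of the stem is a rounded vowel (*porukpo*, *sewetu*, *hawjo*); -kin when the last vowel of the stem is an unrounded vowel (*uwawi*, *la*, *pohe*).
Since the last vowel of *a* is /a/ (an unrounded vowel), it takes -kin, giving *akin*.
*lu* — last vowel /u/ (a rounded vowel) → -kuv → *lukuv*.

akin, lukuv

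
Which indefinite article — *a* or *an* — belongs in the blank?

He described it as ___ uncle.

an

The indefinite article is chosen by the initial *sound* of the following word, not its spelling.
*uncle* begins with the sound /ʌ/ (u pronounced /ʌ/) — a vowel sound.
So the article is *an*: He described it as an uncle.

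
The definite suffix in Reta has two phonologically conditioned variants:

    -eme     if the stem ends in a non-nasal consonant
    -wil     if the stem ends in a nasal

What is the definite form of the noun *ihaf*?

ihafeme

Since the final consonant of *ihaf* is /f/ (non-nasal), it takes -eme, giving *ihafeme*.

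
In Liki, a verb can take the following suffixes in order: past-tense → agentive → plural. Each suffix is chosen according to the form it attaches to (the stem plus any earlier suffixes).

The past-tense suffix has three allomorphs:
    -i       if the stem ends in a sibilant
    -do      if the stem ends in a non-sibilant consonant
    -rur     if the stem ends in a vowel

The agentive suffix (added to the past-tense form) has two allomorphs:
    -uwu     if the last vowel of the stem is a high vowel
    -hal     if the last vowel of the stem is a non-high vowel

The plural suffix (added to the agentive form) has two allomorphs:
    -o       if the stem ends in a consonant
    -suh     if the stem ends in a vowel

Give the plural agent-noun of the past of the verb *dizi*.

diziruruwusuh

The final sound of *dizi* is /i/, which is a vowel, so the past-tense suffix is -rur, giving *dizirur*.
The last vowel of the past-tense form *dizirur* is /u/, which is a high vowel, so the agentive suffix is -uwu, giving *diziruruwu*.
The agentive form *diziruruwu* — final sound /u/ (a vowel) → -suh → *diziruruwusuh*.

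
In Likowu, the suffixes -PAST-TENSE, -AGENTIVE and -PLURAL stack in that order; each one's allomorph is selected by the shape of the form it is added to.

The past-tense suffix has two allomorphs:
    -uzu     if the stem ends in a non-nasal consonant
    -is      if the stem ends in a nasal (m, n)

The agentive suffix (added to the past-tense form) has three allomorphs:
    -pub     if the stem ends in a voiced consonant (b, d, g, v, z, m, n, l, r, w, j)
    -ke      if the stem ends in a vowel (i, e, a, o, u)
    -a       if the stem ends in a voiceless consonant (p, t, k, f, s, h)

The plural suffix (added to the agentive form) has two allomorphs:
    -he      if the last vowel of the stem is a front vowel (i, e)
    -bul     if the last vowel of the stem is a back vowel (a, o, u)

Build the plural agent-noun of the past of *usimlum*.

usimlumisabul

The final consonant of *usimlum* is /m/, which is a nasal, so the past-tense suffix is -is, giving *usimlumis*.
Since the final sound of the past-tense form *usimlumis* is /s/ (a voiceless consonant), it takes -a, giving *usimlumisa*.
Since the last vowel of the agentive form *usimlumisa* is /a/ (a back vowel), it takes -bul, giving *usimlumisabul*.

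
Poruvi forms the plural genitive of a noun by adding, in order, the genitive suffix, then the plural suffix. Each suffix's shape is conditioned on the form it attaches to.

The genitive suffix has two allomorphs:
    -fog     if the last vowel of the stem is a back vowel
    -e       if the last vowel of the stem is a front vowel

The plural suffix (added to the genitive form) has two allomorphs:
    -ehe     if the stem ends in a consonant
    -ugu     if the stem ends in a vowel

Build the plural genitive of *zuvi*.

The last vowel of *zuvi* is /i/, which is a front vowel, so the genitive suffix is -e, giving *zuvie*.
The genitive form *zuvie*: final sound = /e/, a vowel → -ugu → *zuvieugu*.

zuvieugu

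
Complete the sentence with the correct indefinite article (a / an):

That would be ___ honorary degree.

The indefinite article is chosen by the initial *sound* of the following word, not its spelling.
*honorary* begins with the sound /ɒ/ (silent h) — a vowel sound.
So the article is *an*: That would be an honorary degree.

an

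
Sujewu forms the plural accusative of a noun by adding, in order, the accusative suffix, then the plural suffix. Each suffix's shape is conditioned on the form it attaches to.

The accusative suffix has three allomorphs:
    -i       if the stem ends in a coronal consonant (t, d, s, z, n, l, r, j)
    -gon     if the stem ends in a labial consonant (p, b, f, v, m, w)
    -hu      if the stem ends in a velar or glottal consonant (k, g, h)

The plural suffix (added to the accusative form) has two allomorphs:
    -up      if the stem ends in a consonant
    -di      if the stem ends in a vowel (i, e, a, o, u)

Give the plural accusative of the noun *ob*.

obgonup

The final consonant of *ob* is /b/, which is labial, so the accusative suffix is -gon, giving *obgon*.
The accusative form *obgon*: final sound = /n/, a consonant → -up → *obgonup*.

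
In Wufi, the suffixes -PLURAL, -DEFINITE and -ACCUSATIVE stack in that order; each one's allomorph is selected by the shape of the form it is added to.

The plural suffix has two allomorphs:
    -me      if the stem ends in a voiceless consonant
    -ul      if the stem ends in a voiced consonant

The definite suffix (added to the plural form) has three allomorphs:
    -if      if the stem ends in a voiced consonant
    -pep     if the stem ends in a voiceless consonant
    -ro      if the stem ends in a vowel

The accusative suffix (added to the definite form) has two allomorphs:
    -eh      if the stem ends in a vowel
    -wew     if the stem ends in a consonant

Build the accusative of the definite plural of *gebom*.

gebomulifwew

*gebom* — final consonant /m/ (voiced) → -ul → *gebomul*.
Since the final sound of the plural form *gebomul* is /l/ (a voiced consonant), it takes -if, giving *gebomulif*.
The definite form *gebomulif* — final sound /f/ (a consonant) → -wew → *gebomulifwew*.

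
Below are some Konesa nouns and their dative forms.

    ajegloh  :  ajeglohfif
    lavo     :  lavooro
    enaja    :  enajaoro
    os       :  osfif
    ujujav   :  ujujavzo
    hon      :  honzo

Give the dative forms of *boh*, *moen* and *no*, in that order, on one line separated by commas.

bohfif, moenzo, nooro

The alternation tracks the final sound of the stem — -fif when the stem ends in a voiceless consonant (*ajegloh*, *os*); -zo when the stem ends in a voiced consonant (*ujujav*, *hon*); -oro when the stem ends in a vowel (*lavo*, *enaja*).
*boh*: final sound = /h/, a voiceless consonant → -fif → *bohfif*.
*moen* — final sound /n/ (a voiced consonant) → -zo → *moenzo*.
The final sound of *no* is /o/, which is a vowel, so the suffix is -oro, giving *nooro*.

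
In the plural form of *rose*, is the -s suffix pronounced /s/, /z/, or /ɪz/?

/ɪz/

The stem *rose* ends in a sibilant (/s, z, ʃ, ʒ, tʃ, dʒ/).
The plural suffix surfaces as /ɪz/ after sibilants, /s/ after other voiceless consonants, and /z/ after other voiced sounds.
So the plural -s on *rose* is pronounced /ɪz/.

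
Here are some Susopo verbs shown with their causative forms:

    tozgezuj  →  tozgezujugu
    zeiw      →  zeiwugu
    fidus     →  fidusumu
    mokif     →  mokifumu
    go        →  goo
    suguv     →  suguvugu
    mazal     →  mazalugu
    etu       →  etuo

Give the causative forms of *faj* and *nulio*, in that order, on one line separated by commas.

The suffix is conditioned by the final sound: -umu when the stem ends in a voiceless consonant (*fidus*, *mokif*); -ugu when the stem ends in a voiced consonant (*tozgezuj*, *zeiw*, *suguv*, *mazal*); -o when the stem ends in a vowel (*go*, *etu*).
The final sound of *faj* is /j/, which is a voiced consonant, so the suffix is -ugu, giving *fajugu*.
Since the final sound of *nulio* is /o/ (a vowel), it takes -o, giving *nulioo*.

fajugu, nulioo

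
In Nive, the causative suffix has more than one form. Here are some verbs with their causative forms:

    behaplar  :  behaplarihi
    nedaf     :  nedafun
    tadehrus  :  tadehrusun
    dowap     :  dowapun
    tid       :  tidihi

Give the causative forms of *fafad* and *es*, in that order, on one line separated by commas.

The suffix is conditioned by the final consonant: -un when the stem ends in a voiceless consonant (*nedaf*, *tadehrus*, *dowap*); -ihi when the stem ends in a voiced consonant (*behaplar*, *tid*).
*fafad*: final consonant = /d/, voiced → -ihi → *fafadihi*.
The final consonant of *es* is /s/, which is voiceless, so the suffix is -un, giving *esun*.

fafadihi, esun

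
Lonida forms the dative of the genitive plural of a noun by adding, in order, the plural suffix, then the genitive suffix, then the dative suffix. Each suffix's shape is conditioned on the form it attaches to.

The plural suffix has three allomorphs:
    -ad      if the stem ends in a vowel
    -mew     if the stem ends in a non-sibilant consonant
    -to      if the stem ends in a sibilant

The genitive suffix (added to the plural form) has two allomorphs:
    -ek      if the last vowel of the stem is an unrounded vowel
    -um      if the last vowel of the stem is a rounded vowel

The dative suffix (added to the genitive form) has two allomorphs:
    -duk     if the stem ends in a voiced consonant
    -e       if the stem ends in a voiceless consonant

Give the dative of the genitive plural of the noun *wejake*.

*wejake*: final sound = /e/, a vowel → -ad → *wejakead*.
Since the last vowel of the plural form *wejakead* is /a/ (an unrounded vowel), it takes -ek, giving *wejakeadek*.
Since the final consonant of the genitive form *wejakeadek* is /k/ (voiceless), it takes -e, giving *wejakeadeke*.

wejakeadeke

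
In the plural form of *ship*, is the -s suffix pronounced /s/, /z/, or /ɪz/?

The stem *ship* ends in a voiceless non-sibilant consonant.
The plural suffix surfaces as /ɪz/ after sibilants, /s/ after other voiceless consonants, and /z/ after other voiced sounds.
So the plural -s on *ship* is pronounced /s/.

/s/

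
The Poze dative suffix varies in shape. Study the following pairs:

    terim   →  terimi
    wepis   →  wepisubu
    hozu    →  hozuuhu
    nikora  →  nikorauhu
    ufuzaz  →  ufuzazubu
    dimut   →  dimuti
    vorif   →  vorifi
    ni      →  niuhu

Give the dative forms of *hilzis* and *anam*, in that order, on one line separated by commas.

Looking at the final sound of each stem: -ubu when the stem ends in a sibilant (*wepis*, *ufuzaz*); -i when the stem ends in a non-sibilant consonant (*terim*, *dimut*, *vorif*); -uhu when the stem ends in a vowel (*hozu*, *nikora*, *ni*).
*hilzis* — final sound /s/ (a sibilant) → -ubu → *hilzisubu*.
*anam* — final sound /m/ (a non-sibilant consonant) → -i → *anami*.

hilzisubu, anami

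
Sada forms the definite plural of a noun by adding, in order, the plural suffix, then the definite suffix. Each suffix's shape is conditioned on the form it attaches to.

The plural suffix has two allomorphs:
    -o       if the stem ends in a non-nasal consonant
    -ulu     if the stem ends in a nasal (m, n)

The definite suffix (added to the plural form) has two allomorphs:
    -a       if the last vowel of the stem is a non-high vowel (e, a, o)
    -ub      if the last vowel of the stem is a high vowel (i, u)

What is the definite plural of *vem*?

vemuluub

*vem* — final consonant /m/ (a nasal) → -ulu → *vemulu*.
The last vowel of the plural form *vemulu* is /u/, which is a high vowel, so the definite suffix is -ub, giving *vemuluub*.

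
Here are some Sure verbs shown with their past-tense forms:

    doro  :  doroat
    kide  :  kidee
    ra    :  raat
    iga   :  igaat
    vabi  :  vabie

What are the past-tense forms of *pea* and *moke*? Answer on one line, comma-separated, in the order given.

The alternation tracks the last vowel of the stem — -e when the last vowel of the stem is a front vowel (*kide*, *vabi*); -at when the last vowel of the stem is a back vowel (*doro*, *ra*, *iga*).
Since the last vowel of *pea* is /a/ (a back vowel), it takes -at, giving *peaat*.
*moke* — last vowel /e/ (a front vowel) → -e → *mokee*.

peaat, mokee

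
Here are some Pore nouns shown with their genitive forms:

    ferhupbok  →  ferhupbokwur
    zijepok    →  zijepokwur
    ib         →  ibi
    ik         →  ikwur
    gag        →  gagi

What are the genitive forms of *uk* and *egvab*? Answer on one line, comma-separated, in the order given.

The suffix is conditioned by the final consonant: -wur when the stem ends in a voiceless consonant (*ferhupbok*, *zijepok*, *ik*); -i when the stem ends in a voiced consonant (*ib*, *gag*).
Since the final consonant of *uk* is /k/ (voiceless), it takes -wur, giving *ukwur*.
Since the final consonant of *egvab* is /b/ (voiced), it takes -i, giving *egvabi*.

ukwur, egvabi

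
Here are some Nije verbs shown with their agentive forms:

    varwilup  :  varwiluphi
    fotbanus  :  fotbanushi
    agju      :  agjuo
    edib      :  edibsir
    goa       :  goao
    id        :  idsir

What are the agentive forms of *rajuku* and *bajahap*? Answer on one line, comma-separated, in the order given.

rajukuo, bajahaphi

The pattern is voicing of the final sound: -hi when the stem ends in a voiceless consonant (*varwilup*, *fotbanus*); -sir when the stem ends in a voiced consonant (*edib*, *id*); -o when the stem ends in a vowel (*agju*, *goa*).
Since the final sound of *rajuku* is /u/ (a vowel), it takes -o, giving *rajukuo*.
Since the final sound of *bajahap* is /p/ (a voiceless consonant), it takes -hi, giving *bajahaphi*.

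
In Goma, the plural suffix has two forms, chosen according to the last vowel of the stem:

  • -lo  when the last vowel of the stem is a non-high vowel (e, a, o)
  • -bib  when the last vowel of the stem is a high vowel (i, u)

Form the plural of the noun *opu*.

*opu*: last vowel = /u/, a high vowel → -bib → *opubib*.

opubib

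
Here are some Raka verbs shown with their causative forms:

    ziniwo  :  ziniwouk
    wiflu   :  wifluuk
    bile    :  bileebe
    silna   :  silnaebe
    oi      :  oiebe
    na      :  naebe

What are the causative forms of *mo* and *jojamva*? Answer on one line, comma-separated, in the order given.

mouk, jojamvaebe

The suffix is conditioned by the last vowel: -uk when the last vowel of the stem is a rounded vowel (*ziniwo*, *wiflu*); -ebe when the last vowel of the stem is an unrounded vowel (*bile*, *silna*, *oi*, *na*).
*mo* — last vowel /o/ (a rounded vowel) → -uk → *mouk*.
*jojamva*: last vowel = /a/, an unrounded vowel → -ebe → *jojamvaebe*.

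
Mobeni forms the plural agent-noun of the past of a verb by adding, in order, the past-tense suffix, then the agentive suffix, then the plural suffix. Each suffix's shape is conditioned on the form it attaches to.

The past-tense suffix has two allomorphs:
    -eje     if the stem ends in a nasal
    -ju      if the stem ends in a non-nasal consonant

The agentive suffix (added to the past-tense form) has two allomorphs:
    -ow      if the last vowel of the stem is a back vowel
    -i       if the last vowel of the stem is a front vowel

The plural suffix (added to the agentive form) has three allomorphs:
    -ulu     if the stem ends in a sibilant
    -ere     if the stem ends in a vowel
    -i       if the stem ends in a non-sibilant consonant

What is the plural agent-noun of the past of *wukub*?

wukubjuowi

The final consonant of *wukub* is /b/, which is non-nasal, so the past-tense suffix is -ju, giving *wukubju*.
The last vowel of the past-tense form *wukubju* is /u/, which is a back vowel, so the agentive suffix is -ow, giving *wukubjuow*.
Since the final sound of the agentive form *wukubjuow* is /w/ (a non-sibilant consonant), it takes -i, giving *wukubjuowi*.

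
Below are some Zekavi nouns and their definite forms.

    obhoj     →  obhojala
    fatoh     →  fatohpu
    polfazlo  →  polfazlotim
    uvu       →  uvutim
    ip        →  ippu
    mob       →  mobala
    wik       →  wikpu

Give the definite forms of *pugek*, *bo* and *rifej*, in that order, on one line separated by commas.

The pattern is voicing of the final sound: -pu when the stem ends in a voiceless consonant (*fatoh*, *ip*, *wik*); -ala when the stem ends in a voiced consonant (*obhoj*, *mob*); -tim when the stem ends in a vowel (*polfazlo*, *uvu*).
Since the final sound of *pugek* is /k/ (a voiceless consonant), it takes -pu, giving *pugekpu*.
The final sound of *bo* is /o/, which is a vowel, so the suffix is -tim, giving *botim*.
The final sound of *rifej* is /j/, which is a voiced consonant, so the suffix is -ala, giving *rifejala*.

pugekpu, botim, rifejala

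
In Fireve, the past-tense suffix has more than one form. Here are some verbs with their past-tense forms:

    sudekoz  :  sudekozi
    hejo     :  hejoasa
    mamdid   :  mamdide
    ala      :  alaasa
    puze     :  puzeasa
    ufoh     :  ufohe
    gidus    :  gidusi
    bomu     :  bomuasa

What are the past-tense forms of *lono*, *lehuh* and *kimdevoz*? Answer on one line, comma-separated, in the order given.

lonoasa, lehuhe, kimdevozi

Looking at the final sound of each stem: -i when the stem ends in a sibilant (*sudekoz*, *gidus*); -e when the stem ends in a non-sibilant consonant (*mamdid*, *ufoh*); -asa when the stem ends in a vowel (*hejo*, *ala*, *puze*, *bomu*).
The final sound of *lono* is /o/, which is a vowel, so the suffix is -asa, giving *lonoasa*.
The final sound of *lehuh* is /h/, which is a non-sibilant consonant, so the suffix is -e, giving *lehuhe*.
*kimdevoz* — final sound /z/ (a sibilant) → -i → *kimdevozi*.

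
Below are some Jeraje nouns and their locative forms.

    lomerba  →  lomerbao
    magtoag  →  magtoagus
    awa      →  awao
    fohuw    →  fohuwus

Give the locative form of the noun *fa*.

fao

The pattern is consonant vs. vowel: -us when the stem ends in a consonant (*magtoag*, *fohuw*); -o when the stem ends in a vowel (*lomerba*, *awa*).
*fa*: final sound = /a/, a vowel → -o → *fao*.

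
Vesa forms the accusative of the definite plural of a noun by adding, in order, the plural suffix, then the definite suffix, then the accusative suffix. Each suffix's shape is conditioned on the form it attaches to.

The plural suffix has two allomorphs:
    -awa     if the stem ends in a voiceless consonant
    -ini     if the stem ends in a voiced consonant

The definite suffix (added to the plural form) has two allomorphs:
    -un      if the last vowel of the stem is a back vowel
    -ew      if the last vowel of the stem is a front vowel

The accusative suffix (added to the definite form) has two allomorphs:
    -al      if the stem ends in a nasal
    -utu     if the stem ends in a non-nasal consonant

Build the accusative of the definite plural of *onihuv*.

onihuviniewutu

*onihuv* — final consonant /v/ (voiced) → -ini → *onihuvini*.
The plural form *onihuvini* — last vowel /i/ (a front vowel) → -ew → *onihuviniew*.
The definite form *onihuviniew*: final consonant = /w/, non-nasal → -utu → *onihuviniewutu*.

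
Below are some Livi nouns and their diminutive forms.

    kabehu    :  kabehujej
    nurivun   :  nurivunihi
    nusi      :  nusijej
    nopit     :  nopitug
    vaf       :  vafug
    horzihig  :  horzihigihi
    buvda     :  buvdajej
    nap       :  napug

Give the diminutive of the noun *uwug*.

uwugihi

The alternation tracks the final sound of the stem — -ug when the stem ends in a voiceless consonant (*nopit*, *vaf*, *nap*); -ihi when the stem ends in a voiced consonant (*nurivun*, *horzihig*); -jej when the stem ends in a vowel (*kabehu*, *nusi*, *buvda*).
Since the final sound of *uwug* is /g/ (a voiced consonant), it takes -ihi, giving *uwugihi*.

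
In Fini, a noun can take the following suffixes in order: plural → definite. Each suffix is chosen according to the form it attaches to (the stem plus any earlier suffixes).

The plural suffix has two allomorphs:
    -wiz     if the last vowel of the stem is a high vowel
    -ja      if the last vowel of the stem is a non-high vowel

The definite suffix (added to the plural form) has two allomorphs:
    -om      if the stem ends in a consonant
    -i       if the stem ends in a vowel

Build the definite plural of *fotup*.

The last vowel of *fotup* is /u/, which is a high vowel, so the plural suffix is -wiz, giving *fotupwiz*.
The final sound of the plural form *fotupwiz* is /z/, which is a consonant, so the definite suffix is -om, giving *fotupwizom*.

fotupwizom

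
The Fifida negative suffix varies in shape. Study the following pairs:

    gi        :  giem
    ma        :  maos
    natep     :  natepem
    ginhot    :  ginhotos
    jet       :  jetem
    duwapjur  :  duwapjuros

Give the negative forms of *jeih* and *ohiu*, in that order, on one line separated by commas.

jeihem, ohiuos

The suffix is conditioned by the last vowel: -em when the last vowel of the stem is a front vowel (*gi*, *natep*, *jet*); -os when the last vowel of the stem is a back vowel (*ma*, *ginhot*, *duwapjur*).
*jeih*: last vowel = /i/, a front vowel → -em → *jeihem*.
The last vowel of *ohiu* is /u/, which is a back vowel, so the suffix is -os, giving *ohiuos*.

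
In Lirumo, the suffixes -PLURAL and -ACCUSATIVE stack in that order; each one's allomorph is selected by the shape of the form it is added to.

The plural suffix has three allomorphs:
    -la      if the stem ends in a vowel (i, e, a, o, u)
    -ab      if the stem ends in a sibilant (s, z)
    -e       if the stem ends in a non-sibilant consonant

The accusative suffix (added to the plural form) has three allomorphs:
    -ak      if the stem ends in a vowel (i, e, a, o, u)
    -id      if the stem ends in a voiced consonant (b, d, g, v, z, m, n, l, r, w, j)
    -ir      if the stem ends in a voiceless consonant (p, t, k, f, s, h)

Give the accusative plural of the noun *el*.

*el*: final sound = /l/, a non-sibilant consonant → -e → *ele*.
The plural form *ele* — final sound /e/ (a vowel) → -ak → *eleak*.

eleak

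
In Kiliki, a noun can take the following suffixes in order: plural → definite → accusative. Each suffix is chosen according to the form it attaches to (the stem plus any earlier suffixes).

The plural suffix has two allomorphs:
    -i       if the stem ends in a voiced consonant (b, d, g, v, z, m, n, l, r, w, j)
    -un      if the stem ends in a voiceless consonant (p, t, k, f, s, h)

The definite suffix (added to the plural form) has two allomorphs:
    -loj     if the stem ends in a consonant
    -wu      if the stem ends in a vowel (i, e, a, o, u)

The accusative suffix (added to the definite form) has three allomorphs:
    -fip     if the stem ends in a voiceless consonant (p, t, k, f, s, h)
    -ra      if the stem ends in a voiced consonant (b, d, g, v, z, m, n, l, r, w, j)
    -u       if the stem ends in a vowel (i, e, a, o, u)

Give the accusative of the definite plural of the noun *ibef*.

ibefunlojra

Since the final consonant of *ibef* is /f/ (voiceless), it takes -un, giving *ibefun*.
The final sound of the plural form *ibefun* is /n/, which is a consonant, so the definite suffix is -loj, giving *ibefunloj*.
The definite form *ibefunloj*: final sound = /j/, a voiced consonant → -ra → *ibefunlojra*.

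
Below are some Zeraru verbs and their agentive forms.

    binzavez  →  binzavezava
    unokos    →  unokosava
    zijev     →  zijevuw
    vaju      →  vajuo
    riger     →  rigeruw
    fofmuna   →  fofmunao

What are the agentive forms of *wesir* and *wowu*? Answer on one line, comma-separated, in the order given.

Looking at the final sound of each stem: -ava when the stem ends in a sibilant (*binzavez*, *unokos*); -uw when the stem ends in a non-sibilant consonant (*zijev*, *riger*); -o when the stem ends in a vowel (*vaju*, *fofmuna*).
The final sound of *wesir* is /r/, which is a non-sibilant consonant, so the suffix is -uw, giving *wesiruw*.
Since the final sound of *wowu* is /u/ (a vowel), it takes -o, giving *wowuo*.

wesiruw, wowuo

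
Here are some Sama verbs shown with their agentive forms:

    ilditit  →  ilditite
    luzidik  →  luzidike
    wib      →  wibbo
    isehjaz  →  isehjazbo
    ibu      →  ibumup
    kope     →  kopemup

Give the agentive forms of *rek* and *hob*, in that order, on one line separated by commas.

reke, hobbo

Looking at the final sound of each stem: -e when the stem ends in a voiceless consonant (*ilditit*, *luzidik*); -bo when the stem ends in a voiced consonant (*wib*, *isehjaz*); -mup when the stem ends in a vowel (*ibu*, *kope*).
*rek* — final sound /k/ (a voiceless consonant) → -e → *reke*.
Since the final sound of *hob* is /b/ (a voiced consonant), it takes -bo, giving *hobbo*.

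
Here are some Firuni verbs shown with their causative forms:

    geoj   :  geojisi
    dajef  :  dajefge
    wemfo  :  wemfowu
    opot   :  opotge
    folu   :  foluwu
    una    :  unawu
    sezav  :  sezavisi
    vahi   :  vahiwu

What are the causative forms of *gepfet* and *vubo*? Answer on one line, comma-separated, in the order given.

The alternation tracks the final sound of the stem — -ge when the stem ends in a voiceless consonant (*dajef*, *opot*); -isi when the stem ends in a voiced consonant (*geoj*, *sezav*); -wu when the stem ends in a vowel (*wemfo*, *folu*, *una*, *vahi*).
Since the final sound of *gepfet* is /t/ (a voiceless consonant), it takes -ge, giving *gepfetge*.
*vubo* — final sound /o/ (a vowel) → -wu → *vubowu*.

gepfetge, vubowu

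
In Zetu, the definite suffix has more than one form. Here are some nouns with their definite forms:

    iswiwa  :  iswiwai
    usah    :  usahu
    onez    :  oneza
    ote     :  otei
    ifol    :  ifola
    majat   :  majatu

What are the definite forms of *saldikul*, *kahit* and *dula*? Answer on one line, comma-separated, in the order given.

saldikula, kahitu, dulai

Looking at the final sound of each stem: -u when the stem ends in a voiceless consonant (*usah*, *majat*); -a when the stem ends in a voiced consonant (*onez*, *ifol*); -i when the stem ends in a vowel (*iswiwa*, *ote*).
*saldikul* — final sound /l/ (a voiced consonant) → -a → *saldikula*.
Since the final sound of *kahit* is /t/ (a voiceless consonant), it takes -u, giving *kahitu*.
*dula*: final sound = /a/, a vowel → -i → *dulai*.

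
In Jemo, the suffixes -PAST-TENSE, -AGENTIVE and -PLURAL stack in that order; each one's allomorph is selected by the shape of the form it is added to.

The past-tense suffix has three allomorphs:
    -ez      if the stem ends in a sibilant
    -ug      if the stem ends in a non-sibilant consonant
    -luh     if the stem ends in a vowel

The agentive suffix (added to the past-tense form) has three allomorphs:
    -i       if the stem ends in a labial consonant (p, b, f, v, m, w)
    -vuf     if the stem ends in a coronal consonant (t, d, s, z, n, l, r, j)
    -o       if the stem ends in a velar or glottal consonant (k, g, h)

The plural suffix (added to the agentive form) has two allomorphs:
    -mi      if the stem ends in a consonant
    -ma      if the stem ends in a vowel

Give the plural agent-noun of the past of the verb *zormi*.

zormiluhoma

Since the final sound of *zormi* is /i/ (a vowel), it takes -luh, giving *zormiluh*.
Since the final consonant of the past-tense form *zormiluh* is /h/ (velar/glottal), it takes -o, giving *zormiluho*.
The agentive form *zormiluho*: final sound = /o/, a vowel → -ma → *zormiluhoma*.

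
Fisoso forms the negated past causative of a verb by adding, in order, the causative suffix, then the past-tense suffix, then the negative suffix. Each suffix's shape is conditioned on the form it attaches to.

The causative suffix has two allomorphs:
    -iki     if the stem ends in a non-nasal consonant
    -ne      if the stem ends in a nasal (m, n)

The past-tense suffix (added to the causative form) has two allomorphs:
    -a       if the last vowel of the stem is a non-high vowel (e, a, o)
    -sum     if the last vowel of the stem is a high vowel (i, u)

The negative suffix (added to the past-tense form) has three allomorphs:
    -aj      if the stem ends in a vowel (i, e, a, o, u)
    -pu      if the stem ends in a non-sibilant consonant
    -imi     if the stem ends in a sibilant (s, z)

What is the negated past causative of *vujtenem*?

The final consonant of *vujtenem* is /m/, which is a nasal, so the causative suffix is -ne, giving *vujtenemne*.
Since the last vowel of the causative form *vujtenemne* is /e/ (a non-high vowel), it takes -a, giving *vujtenemnea*.
The past-tense form *vujtenemnea* — final sound /a/ (a vowel) → -aj → *vujtenemneaaj*.

vujtenemneaaj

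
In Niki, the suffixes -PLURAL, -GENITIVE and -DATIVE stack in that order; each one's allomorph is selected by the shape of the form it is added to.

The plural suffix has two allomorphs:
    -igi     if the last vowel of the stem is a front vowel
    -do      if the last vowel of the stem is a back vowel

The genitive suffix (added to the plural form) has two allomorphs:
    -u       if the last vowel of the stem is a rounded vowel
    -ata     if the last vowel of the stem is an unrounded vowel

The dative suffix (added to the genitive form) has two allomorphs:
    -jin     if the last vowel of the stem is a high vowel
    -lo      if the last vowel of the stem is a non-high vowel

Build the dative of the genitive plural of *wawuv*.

Since the last vowel of *wawuv* is /u/ (a back vowel), it takes -do, giving *wawuvdo*.
Since the last vowel of the plural form *wawuvdo* is /o/ (a rounded vowel), it takes -u, giving *wawuvdou*.
The genitive form *wawuvdou* — last vowel /u/ (a high vowel) → -jin → *wawuvdoujin*.

wawuvdoujin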